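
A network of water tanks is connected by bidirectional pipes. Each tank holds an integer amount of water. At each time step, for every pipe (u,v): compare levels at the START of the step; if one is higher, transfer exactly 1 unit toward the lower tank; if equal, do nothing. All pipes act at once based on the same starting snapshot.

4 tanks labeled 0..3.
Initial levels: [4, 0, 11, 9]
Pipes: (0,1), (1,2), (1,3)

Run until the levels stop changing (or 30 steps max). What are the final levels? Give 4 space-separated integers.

Answer: 6 6 6 6

Derivation:
Step 1: flows [0->1,2->1,3->1] -> levels [3 3 10 8]
Step 2: flows [0=1,2->1,3->1] -> levels [3 5 9 7]
Step 3: flows [1->0,2->1,3->1] -> levels [4 6 8 6]
Step 4: flows [1->0,2->1,1=3] -> levels [5 6 7 6]
Step 5: flows [1->0,2->1,1=3] -> levels [6 6 6 6]
Step 6: flows [0=1,1=2,1=3] -> levels [6 6 6 6]
  -> stable (no change)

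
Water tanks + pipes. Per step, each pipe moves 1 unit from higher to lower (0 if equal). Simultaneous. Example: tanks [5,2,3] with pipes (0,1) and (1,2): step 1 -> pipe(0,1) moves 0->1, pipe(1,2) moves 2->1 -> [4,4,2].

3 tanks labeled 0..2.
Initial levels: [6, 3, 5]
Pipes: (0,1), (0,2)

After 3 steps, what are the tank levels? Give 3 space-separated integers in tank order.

Answer: 4 5 5

Derivation:
Step 1: flows [0->1,0->2] -> levels [4 4 6]
Step 2: flows [0=1,2->0] -> levels [5 4 5]
Step 3: flows [0->1,0=2] -> levels [4 5 5]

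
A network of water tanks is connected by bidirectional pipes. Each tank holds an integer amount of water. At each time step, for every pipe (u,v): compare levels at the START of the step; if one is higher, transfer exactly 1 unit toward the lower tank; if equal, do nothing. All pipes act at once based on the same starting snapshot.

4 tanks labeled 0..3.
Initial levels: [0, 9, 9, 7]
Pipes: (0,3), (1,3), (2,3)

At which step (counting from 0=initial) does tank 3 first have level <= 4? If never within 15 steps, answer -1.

Step 1: flows [3->0,1->3,2->3] -> levels [1 8 8 8]
Step 2: flows [3->0,1=3,2=3] -> levels [2 8 8 7]
Step 3: flows [3->0,1->3,2->3] -> levels [3 7 7 8]
Step 4: flows [3->0,3->1,3->2] -> levels [4 8 8 5]
Step 5: flows [3->0,1->3,2->3] -> levels [5 7 7 6]
Step 6: flows [3->0,1->3,2->3] -> levels [6 6 6 7]
Step 7: flows [3->0,3->1,3->2] -> levels [7 7 7 4]
Tank 3 first reaches <=4 at step 7

Answer: 7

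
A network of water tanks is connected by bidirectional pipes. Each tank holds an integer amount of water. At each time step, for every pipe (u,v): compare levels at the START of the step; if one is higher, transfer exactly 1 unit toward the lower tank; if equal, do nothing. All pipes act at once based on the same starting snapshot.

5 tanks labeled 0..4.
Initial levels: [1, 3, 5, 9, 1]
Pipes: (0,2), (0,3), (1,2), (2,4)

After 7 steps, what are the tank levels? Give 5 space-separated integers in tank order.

Answer: 5 4 2 4 4

Derivation:
Step 1: flows [2->0,3->0,2->1,2->4] -> levels [3 4 2 8 2]
Step 2: flows [0->2,3->0,1->2,2=4] -> levels [3 3 4 7 2]
Step 3: flows [2->0,3->0,2->1,2->4] -> levels [5 4 1 6 3]
Step 4: flows [0->2,3->0,1->2,4->2] -> levels [5 3 4 5 2]
Step 5: flows [0->2,0=3,2->1,2->4] -> levels [4 4 3 5 3]
Step 6: flows [0->2,3->0,1->2,2=4] -> levels [4 3 5 4 3]
Step 7: flows [2->0,0=3,2->1,2->4] -> levels [5 4 2 4 4]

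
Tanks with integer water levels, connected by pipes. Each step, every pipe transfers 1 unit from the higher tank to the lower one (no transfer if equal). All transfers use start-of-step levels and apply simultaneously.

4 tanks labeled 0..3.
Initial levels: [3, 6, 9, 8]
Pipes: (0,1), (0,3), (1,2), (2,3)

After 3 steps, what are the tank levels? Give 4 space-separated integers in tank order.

Step 1: flows [1->0,3->0,2->1,2->3] -> levels [5 6 7 8]
Step 2: flows [1->0,3->0,2->1,3->2] -> levels [7 6 7 6]
Step 3: flows [0->1,0->3,2->1,2->3] -> levels [5 8 5 8]

Answer: 5 8 5 8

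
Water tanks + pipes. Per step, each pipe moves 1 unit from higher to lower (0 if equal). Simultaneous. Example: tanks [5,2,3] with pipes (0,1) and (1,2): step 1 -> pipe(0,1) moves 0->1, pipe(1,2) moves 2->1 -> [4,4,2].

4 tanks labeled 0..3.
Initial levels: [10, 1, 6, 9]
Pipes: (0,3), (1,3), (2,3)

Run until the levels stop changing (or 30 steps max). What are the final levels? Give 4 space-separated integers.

Step 1: flows [0->3,3->1,3->2] -> levels [9 2 7 8]
Step 2: flows [0->3,3->1,3->2] -> levels [8 3 8 7]
Step 3: flows [0->3,3->1,2->3] -> levels [7 4 7 8]
Step 4: flows [3->0,3->1,3->2] -> levels [8 5 8 5]
Step 5: flows [0->3,1=3,2->3] -> levels [7 5 7 7]
Step 6: flows [0=3,3->1,2=3] -> levels [7 6 7 6]
Step 7: flows [0->3,1=3,2->3] -> levels [6 6 6 8]
Step 8: flows [3->0,3->1,3->2] -> levels [7 7 7 5]
Step 9: flows [0->3,1->3,2->3] -> levels [6 6 6 8]
  -> period-2 cycle: step 9 state = step 7 state; never stabilizes
  -> state at step 30: (30-7) mod 2 = 1, same as step 8 -> [7 7 7 5]

Answer: 7 7 7 5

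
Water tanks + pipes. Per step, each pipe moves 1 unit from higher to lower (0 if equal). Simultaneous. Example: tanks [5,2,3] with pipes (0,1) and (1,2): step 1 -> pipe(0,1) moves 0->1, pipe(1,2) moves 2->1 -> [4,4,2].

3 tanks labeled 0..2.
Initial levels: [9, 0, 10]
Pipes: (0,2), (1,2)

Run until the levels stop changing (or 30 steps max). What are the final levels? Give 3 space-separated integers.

Step 1: flows [2->0,2->1] -> levels [10 1 8]
Step 2: flows [0->2,2->1] -> levels [9 2 8]
Step 3: flows [0->2,2->1] -> levels [8 3 8]
Step 4: flows [0=2,2->1] -> levels [8 4 7]
Step 5: flows [0->2,2->1] -> levels [7 5 7]
Step 6: flows [0=2,2->1] -> levels [7 6 6]
Step 7: flows [0->2,1=2] -> levels [6 6 7]
Step 8: flows [2->0,2->1] -> levels [7 7 5]
Step 9: flows [0->2,1->2] -> levels [6 6 7]
  -> period-2 cycle: step 9 state = step 7 state; never stabilizes
  -> state at step 30: (30-7) mod 2 = 1, same as step 8 -> [7 7 5]

Answer: 7 7 5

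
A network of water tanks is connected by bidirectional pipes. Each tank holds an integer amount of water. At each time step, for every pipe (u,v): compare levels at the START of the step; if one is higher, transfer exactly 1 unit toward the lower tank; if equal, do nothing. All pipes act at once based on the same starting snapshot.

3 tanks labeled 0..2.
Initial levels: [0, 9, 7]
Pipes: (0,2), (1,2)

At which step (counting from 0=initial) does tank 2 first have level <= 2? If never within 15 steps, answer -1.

Answer: -1

Derivation:
Step 1: flows [2->0,1->2] -> levels [1 8 7]
Step 2: flows [2->0,1->2] -> levels [2 7 7]
Step 3: flows [2->0,1=2] -> levels [3 7 6]
Step 4: flows [2->0,1->2] -> levels [4 6 6]
Step 5: flows [2->0,1=2] -> levels [5 6 5]
Step 6: flows [0=2,1->2] -> levels [5 5 6]
Step 7: flows [2->0,2->1] -> levels [6 6 4]
Step 8: flows [0->2,1->2] -> levels [5 5 6]
  -> period-2 cycle (repeats step 6); tank 2 never drops to <=2
Tank 2 never reaches <=2 within 15 steps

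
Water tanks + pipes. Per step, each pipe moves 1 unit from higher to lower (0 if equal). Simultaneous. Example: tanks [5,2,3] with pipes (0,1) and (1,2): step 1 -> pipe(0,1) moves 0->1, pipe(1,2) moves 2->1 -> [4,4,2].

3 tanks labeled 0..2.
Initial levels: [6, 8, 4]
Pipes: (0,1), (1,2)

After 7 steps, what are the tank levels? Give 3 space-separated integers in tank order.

Step 1: flows [1->0,1->2] -> levels [7 6 5]
Step 2: flows [0->1,1->2] -> levels [6 6 6]
Step 3: flows [0=1,1=2] -> levels [6 6 6]
  -> stable; steps 4..7 unchanged -> [6 6 6]

Answer: 6 6 6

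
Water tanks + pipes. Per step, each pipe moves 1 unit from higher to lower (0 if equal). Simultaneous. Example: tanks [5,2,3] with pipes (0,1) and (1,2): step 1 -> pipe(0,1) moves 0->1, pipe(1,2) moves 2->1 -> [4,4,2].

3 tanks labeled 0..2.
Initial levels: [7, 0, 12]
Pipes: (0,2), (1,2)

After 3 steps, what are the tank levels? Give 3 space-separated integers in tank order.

Answer: 8 3 8

Derivation:
Step 1: flows [2->0,2->1] -> levels [8 1 10]
Step 2: flows [2->0,2->1] -> levels [9 2 8]
Step 3: flows [0->2,2->1] -> levels [8 3 8]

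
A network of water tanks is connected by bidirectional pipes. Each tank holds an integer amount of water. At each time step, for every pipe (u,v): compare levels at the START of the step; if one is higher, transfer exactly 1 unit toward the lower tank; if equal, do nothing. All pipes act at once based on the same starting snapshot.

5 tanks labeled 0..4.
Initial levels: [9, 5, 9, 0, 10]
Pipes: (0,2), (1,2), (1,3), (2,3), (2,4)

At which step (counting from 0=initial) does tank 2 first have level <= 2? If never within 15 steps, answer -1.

Step 1: flows [0=2,2->1,1->3,2->3,4->2] -> levels [9 5 8 2 9]
Step 2: flows [0->2,2->1,1->3,2->3,4->2] -> levels [8 5 8 4 8]
Step 3: flows [0=2,2->1,1->3,2->3,2=4] -> levels [8 5 6 6 8]
Step 4: flows [0->2,2->1,3->1,2=3,4->2] -> levels [7 7 7 5 7]
Step 5: flows [0=2,1=2,1->3,2->3,2=4] -> levels [7 6 6 7 7]
Step 6: flows [0->2,1=2,3->1,3->2,4->2] -> levels [6 7 9 5 6]
Step 7: flows [2->0,2->1,1->3,2->3,2->4] -> levels [7 7 5 7 7]
Step 8: flows [0->2,1->2,1=3,3->2,4->2] -> levels [6 6 9 6 6]
Step 9: flows [2->0,2->1,1=3,2->3,2->4] -> levels [7 7 5 7 7]
  -> period-2 cycle (repeats step 7); tank 2 never drops to <=2
Tank 2 never reaches <=2 within 15 steps

Answer: -1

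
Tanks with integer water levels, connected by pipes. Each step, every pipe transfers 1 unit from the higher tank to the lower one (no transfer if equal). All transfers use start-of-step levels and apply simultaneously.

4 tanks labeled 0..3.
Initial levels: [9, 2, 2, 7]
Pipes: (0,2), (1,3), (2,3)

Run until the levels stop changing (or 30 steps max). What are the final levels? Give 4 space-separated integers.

Step 1: flows [0->2,3->1,3->2] -> levels [8 3 4 5]
Step 2: flows [0->2,3->1,3->2] -> levels [7 4 6 3]
Step 3: flows [0->2,1->3,2->3] -> levels [6 3 6 5]
Step 4: flows [0=2,3->1,2->3] -> levels [6 4 5 5]
Step 5: flows [0->2,3->1,2=3] -> levels [5 5 6 4]
Step 6: flows [2->0,1->3,2->3] -> levels [6 4 4 6]
Step 7: flows [0->2,3->1,3->2] -> levels [5 5 6 4]
  -> period-2 cycle: step 7 state = step 5 state; never stabilizes
  -> state at step 30: (30-5) mod 2 = 1, same as step 6 -> [6 4 4 6]

Answer: 6 4 4 6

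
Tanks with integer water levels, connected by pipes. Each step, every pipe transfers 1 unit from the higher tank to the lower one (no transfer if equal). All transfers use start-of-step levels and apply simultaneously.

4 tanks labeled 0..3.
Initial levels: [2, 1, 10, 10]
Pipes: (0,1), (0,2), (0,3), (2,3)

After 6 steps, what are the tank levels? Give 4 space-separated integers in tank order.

Answer: 8 5 5 5

Derivation:
Step 1: flows [0->1,2->0,3->0,2=3] -> levels [3 2 9 9]
Step 2: flows [0->1,2->0,3->0,2=3] -> levels [4 3 8 8]
Step 3: flows [0->1,2->0,3->0,2=3] -> levels [5 4 7 7]
Step 4: flows [0->1,2->0,3->0,2=3] -> levels [6 5 6 6]
Step 5: flows [0->1,0=2,0=3,2=3] -> levels [5 6 6 6]
Step 6: flows [1->0,2->0,3->0,2=3] -> levels [8 5 5 5]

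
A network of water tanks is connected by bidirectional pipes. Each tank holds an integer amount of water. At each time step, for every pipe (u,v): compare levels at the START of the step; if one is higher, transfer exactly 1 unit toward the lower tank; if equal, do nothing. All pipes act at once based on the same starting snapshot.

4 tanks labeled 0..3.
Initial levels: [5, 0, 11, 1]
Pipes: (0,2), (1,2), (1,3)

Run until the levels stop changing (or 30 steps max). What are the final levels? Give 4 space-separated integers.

Step 1: flows [2->0,2->1,3->1] -> levels [6 2 9 0]
Step 2: flows [2->0,2->1,1->3] -> levels [7 2 7 1]
Step 3: flows [0=2,2->1,1->3] -> levels [7 2 6 2]
Step 4: flows [0->2,2->1,1=3] -> levels [6 3 6 2]
Step 5: flows [0=2,2->1,1->3] -> levels [6 3 5 3]
Step 6: flows [0->2,2->1,1=3] -> levels [5 4 5 3]
Step 7: flows [0=2,2->1,1->3] -> levels [5 4 4 4]
Step 8: flows [0->2,1=2,1=3] -> levels [4 4 5 4]
Step 9: flows [2->0,2->1,1=3] -> levels [5 5 3 4]
Step 10: flows [0->2,1->2,1->3] -> levels [4 3 5 5]
Step 11: flows [2->0,2->1,3->1] -> levels [5 5 3 4]
  -> period-2 cycle: step 11 state = step 9 state; never stabilizes
  -> state at step 30: (30-9) mod 2 = 1, same as step 10 -> [4 3 5 5]

Answer: 4 3 5 5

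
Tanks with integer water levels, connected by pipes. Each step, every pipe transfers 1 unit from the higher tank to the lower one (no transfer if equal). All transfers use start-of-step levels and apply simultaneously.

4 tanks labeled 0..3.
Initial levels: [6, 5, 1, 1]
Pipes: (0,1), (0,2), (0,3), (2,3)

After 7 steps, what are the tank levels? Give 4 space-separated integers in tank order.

Answer: 5 4 2 2

Derivation:
Step 1: flows [0->1,0->2,0->3,2=3] -> levels [3 6 2 2]
Step 2: flows [1->0,0->2,0->3,2=3] -> levels [2 5 3 3]
Step 3: flows [1->0,2->0,3->0,2=3] -> levels [5 4 2 2]
Step 4: flows [0->1,0->2,0->3,2=3] -> levels [2 5 3 3]
  -> period-2 cycle: step 4 state = step 2 state
  -> state at step 7: (7-2) mod 2 = 1, same as step 3 -> [5 4 2 2]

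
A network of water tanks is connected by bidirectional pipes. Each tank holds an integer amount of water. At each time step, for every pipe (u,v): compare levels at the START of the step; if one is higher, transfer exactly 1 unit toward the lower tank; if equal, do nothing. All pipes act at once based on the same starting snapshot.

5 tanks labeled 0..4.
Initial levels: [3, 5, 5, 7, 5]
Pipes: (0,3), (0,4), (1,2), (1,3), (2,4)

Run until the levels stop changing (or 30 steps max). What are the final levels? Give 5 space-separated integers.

Step 1: flows [3->0,4->0,1=2,3->1,2=4] -> levels [5 6 5 5 4]
Step 2: flows [0=3,0->4,1->2,1->3,2->4] -> levels [4 4 5 6 6]
Step 3: flows [3->0,4->0,2->1,3->1,4->2] -> levels [6 6 5 4 4]
Step 4: flows [0->3,0->4,1->2,1->3,2->4] -> levels [4 4 5 6 6]
  -> period-2 cycle: step 4 state = step 2 state; never stabilizes
  -> state at step 30: (30-2) mod 2 = 0, same as step 2 -> [4 4 5 6 6]

Answer: 4 4 5 6 6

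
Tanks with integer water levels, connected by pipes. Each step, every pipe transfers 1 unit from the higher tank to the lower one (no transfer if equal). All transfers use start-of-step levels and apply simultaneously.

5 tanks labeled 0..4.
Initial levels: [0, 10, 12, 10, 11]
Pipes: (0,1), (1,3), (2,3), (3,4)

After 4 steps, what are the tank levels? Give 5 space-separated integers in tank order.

Answer: 4 8 11 9 11

Derivation:
Step 1: flows [1->0,1=3,2->3,4->3] -> levels [1 9 11 12 10]
Step 2: flows [1->0,3->1,3->2,3->4] -> levels [2 9 12 9 11]
Step 3: flows [1->0,1=3,2->3,4->3] -> levels [3 8 11 11 10]
Step 4: flows [1->0,3->1,2=3,3->4] -> levels [4 8 11 9 11]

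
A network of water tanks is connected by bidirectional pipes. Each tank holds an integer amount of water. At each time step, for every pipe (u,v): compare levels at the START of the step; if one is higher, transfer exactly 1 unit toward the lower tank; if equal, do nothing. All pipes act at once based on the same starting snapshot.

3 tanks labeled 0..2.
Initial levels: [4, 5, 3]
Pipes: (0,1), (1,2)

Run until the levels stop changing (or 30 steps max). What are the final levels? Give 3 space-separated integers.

Answer: 4 5 3

Derivation:
Step 1: flows [1->0,1->2] -> levels [5 3 4]
Step 2: flows [0->1,2->1] -> levels [4 5 3]
  -> period-2 cycle: step 2 state = step 0 state; never stabilizes
  -> state at step 30: (30-0) mod 2 = 0, same as step 0 -> [4 5 3]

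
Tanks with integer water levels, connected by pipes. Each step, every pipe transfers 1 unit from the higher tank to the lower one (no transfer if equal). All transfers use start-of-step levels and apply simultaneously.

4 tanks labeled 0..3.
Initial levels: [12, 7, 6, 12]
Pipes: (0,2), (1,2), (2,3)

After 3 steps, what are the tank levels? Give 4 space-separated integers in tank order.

Step 1: flows [0->2,1->2,3->2] -> levels [11 6 9 11]
Step 2: flows [0->2,2->1,3->2] -> levels [10 7 10 10]
Step 3: flows [0=2,2->1,2=3] -> levels [10 8 9 10]

Answer: 10 8 9 10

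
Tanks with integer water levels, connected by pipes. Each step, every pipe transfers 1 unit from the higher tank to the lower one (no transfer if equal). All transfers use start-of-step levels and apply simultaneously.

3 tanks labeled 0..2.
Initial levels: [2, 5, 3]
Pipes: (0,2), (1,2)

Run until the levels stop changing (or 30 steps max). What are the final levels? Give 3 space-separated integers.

Step 1: flows [2->0,1->2] -> levels [3 4 3]
Step 2: flows [0=2,1->2] -> levels [3 3 4]
Step 3: flows [2->0,2->1] -> levels [4 4 2]
Step 4: flows [0->2,1->2] -> levels [3 3 4]
  -> period-2 cycle: step 4 state = step 2 state; never stabilizes
  -> state at step 30: (30-2) mod 2 = 0, same as step 2 -> [3 3 4]

Answer: 3 3 4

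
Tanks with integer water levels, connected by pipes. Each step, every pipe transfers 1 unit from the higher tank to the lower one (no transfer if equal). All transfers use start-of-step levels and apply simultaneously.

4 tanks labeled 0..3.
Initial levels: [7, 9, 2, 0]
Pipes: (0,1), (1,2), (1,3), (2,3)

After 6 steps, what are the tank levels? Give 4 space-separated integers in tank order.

Step 1: flows [1->0,1->2,1->3,2->3] -> levels [8 6 2 2]
Step 2: flows [0->1,1->2,1->3,2=3] -> levels [7 5 3 3]
Step 3: flows [0->1,1->2,1->3,2=3] -> levels [6 4 4 4]
Step 4: flows [0->1,1=2,1=3,2=3] -> levels [5 5 4 4]
Step 5: flows [0=1,1->2,1->3,2=3] -> levels [5 3 5 5]
Step 6: flows [0->1,2->1,3->1,2=3] -> levels [4 6 4 4]

Answer: 4 6 4 4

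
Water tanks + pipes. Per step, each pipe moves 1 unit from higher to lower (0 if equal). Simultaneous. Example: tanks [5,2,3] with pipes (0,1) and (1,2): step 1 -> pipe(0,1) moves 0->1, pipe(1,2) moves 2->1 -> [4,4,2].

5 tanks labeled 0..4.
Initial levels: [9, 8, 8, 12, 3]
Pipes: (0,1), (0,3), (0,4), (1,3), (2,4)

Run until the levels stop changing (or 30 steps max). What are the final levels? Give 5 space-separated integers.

Step 1: flows [0->1,3->0,0->4,3->1,2->4] -> levels [8 10 7 10 5]
Step 2: flows [1->0,3->0,0->4,1=3,2->4] -> levels [9 9 6 9 7]
Step 3: flows [0=1,0=3,0->4,1=3,4->2] -> levels [8 9 7 9 7]
Step 4: flows [1->0,3->0,0->4,1=3,2=4] -> levels [9 8 7 8 8]
Step 5: flows [0->1,0->3,0->4,1=3,4->2] -> levels [6 9 8 9 8]
Step 6: flows [1->0,3->0,4->0,1=3,2=4] -> levels [9 8 8 8 7]
Step 7: flows [0->1,0->3,0->4,1=3,2->4] -> levels [6 9 7 9 9]
Step 8: flows [1->0,3->0,4->0,1=3,4->2] -> levels [9 8 8 8 7]
  -> period-2 cycle: step 8 state = step 6 state; never stabilizes
  -> state at step 30: (30-6) mod 2 = 0, same as step 6 -> [9 8 8 8 7]

Answer: 9 8 8 8 7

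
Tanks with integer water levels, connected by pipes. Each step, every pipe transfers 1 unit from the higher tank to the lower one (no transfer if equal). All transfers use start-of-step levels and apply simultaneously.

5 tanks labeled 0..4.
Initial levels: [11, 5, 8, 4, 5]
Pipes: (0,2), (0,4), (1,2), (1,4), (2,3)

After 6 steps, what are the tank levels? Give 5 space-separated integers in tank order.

Step 1: flows [0->2,0->4,2->1,1=4,2->3] -> levels [9 6 7 5 6]
Step 2: flows [0->2,0->4,2->1,1=4,2->3] -> levels [7 7 6 6 7]
Step 3: flows [0->2,0=4,1->2,1=4,2=3] -> levels [6 6 8 6 7]
Step 4: flows [2->0,4->0,2->1,4->1,2->3] -> levels [8 8 5 7 5]
Step 5: flows [0->2,0->4,1->2,1->4,3->2] -> levels [6 6 8 6 7]
  -> period-2 cycle: step 5 state = step 3 state
  -> state at step 6: (6-3) mod 2 = 1, same as step 4 -> [8 8 5 7 5]

Answer: 8 8 5 7 5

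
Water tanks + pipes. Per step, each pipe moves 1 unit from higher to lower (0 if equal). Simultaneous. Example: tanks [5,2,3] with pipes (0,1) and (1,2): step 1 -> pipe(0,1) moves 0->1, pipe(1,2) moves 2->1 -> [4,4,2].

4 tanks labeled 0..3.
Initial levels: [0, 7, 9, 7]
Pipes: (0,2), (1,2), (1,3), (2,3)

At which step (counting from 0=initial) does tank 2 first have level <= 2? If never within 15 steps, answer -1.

Step 1: flows [2->0,2->1,1=3,2->3] -> levels [1 8 6 8]
Step 2: flows [2->0,1->2,1=3,3->2] -> levels [2 7 7 7]
Step 3: flows [2->0,1=2,1=3,2=3] -> levels [3 7 6 7]
Step 4: flows [2->0,1->2,1=3,3->2] -> levels [4 6 7 6]
Step 5: flows [2->0,2->1,1=3,2->3] -> levels [5 7 4 7]
Step 6: flows [0->2,1->2,1=3,3->2] -> levels [4 6 7 6]
  -> period-2 cycle (repeats step 4); tank 2 never drops to <=2
Tank 2 never reaches <=2 within 15 steps

Answer: -1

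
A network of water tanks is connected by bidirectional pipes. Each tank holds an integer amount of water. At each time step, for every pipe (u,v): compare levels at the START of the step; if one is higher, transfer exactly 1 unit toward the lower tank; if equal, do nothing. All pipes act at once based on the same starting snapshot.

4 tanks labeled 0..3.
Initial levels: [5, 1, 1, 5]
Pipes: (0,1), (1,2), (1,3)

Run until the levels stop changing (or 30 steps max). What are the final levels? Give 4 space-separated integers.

Step 1: flows [0->1,1=2,3->1] -> levels [4 3 1 4]
Step 2: flows [0->1,1->2,3->1] -> levels [3 4 2 3]
Step 3: flows [1->0,1->2,1->3] -> levels [4 1 3 4]
Step 4: flows [0->1,2->1,3->1] -> levels [3 4 2 3]
  -> period-2 cycle: step 4 state = step 2 state; never stabilizes
  -> state at step 30: (30-2) mod 2 = 0, same as step 2 -> [3 4 2 3]

Answer: 3 4 2 3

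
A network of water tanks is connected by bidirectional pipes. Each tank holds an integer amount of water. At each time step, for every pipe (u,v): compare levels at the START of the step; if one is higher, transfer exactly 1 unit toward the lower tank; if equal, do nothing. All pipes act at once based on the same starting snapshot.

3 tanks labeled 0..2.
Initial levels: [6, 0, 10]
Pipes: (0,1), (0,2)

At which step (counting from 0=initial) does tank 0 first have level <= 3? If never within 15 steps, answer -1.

Answer: -1

Derivation:
Step 1: flows [0->1,2->0] -> levels [6 1 9]
Step 2: flows [0->1,2->0] -> levels [6 2 8]
Step 3: flows [0->1,2->0] -> levels [6 3 7]
Step 4: flows [0->1,2->0] -> levels [6 4 6]
Step 5: flows [0->1,0=2] -> levels [5 5 6]
Step 6: flows [0=1,2->0] -> levels [6 5 5]
Step 7: flows [0->1,0->2] -> levels [4 6 6]
Step 8: flows [1->0,2->0] -> levels [6 5 5]
  -> period-2 cycle (repeats step 6); tank 0 never drops to <=3
Tank 0 never reaches <=3 within 15 steps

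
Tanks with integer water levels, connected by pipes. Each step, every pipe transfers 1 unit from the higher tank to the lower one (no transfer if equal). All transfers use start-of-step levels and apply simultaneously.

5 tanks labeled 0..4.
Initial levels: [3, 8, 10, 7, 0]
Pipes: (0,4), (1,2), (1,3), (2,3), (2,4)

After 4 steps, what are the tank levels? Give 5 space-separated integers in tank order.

Step 1: flows [0->4,2->1,1->3,2->3,2->4] -> levels [2 8 7 9 2]
Step 2: flows [0=4,1->2,3->1,3->2,2->4] -> levels [2 8 8 7 3]
Step 3: flows [4->0,1=2,1->3,2->3,2->4] -> levels [3 7 6 9 3]
Step 4: flows [0=4,1->2,3->1,3->2,2->4] -> levels [3 7 7 7 4]

Answer: 3 7 7 7 4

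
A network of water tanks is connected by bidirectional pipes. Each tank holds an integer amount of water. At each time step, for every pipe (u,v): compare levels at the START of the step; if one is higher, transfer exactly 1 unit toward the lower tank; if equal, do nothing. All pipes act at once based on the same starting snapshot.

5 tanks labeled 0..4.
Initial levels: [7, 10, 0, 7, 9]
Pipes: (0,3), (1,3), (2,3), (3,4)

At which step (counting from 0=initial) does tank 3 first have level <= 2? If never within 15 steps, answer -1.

Answer: -1

Derivation:
Step 1: flows [0=3,1->3,3->2,4->3] -> levels [7 9 1 8 8]
Step 2: flows [3->0,1->3,3->2,3=4] -> levels [8 8 2 7 8]
Step 3: flows [0->3,1->3,3->2,4->3] -> levels [7 7 3 9 7]
Step 4: flows [3->0,3->1,3->2,3->4] -> levels [8 8 4 5 8]
Step 5: flows [0->3,1->3,3->2,4->3] -> levels [7 7 5 7 7]
Step 6: flows [0=3,1=3,3->2,3=4] -> levels [7 7 6 6 7]
Step 7: flows [0->3,1->3,2=3,4->3] -> levels [6 6 6 9 6]
Step 8: flows [3->0,3->1,3->2,3->4] -> levels [7 7 7 5 7]
Step 9: flows [0->3,1->3,2->3,4->3] -> levels [6 6 6 9 6]
  -> period-2 cycle (repeats step 7); tank 3 never drops to <=2
Tank 3 never reaches <=2 within 15 steps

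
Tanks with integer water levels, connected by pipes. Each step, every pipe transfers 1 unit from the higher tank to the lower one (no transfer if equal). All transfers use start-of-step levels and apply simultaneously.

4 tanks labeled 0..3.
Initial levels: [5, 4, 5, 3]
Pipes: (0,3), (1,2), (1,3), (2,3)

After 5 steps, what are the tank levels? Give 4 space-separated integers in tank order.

Step 1: flows [0->3,2->1,1->3,2->3] -> levels [4 4 3 6]
Step 2: flows [3->0,1->2,3->1,3->2] -> levels [5 4 5 3]
  -> period-2 cycle: step 2 state = step 0 state
  -> state at step 5: (5-0) mod 2 = 1, same as step 1 -> [4 4 3 6]

Answer: 4 4 3 6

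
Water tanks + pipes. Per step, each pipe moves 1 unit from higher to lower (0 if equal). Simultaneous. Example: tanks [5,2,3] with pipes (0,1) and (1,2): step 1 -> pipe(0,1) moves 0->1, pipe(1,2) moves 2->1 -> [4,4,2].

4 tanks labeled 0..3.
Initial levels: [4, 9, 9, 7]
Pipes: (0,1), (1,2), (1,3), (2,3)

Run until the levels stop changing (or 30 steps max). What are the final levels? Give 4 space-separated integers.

Answer: 6 9 7 7

Derivation:
Step 1: flows [1->0,1=2,1->3,2->3] -> levels [5 7 8 9]
Step 2: flows [1->0,2->1,3->1,3->2] -> levels [6 8 8 7]
Step 3: flows [1->0,1=2,1->3,2->3] -> levels [7 6 7 9]
Step 4: flows [0->1,2->1,3->1,3->2] -> levels [6 9 7 7]
Step 5: flows [1->0,1->2,1->3,2=3] -> levels [7 6 8 8]
Step 6: flows [0->1,2->1,3->1,2=3] -> levels [6 9 7 7]
  -> period-2 cycle: step 6 state = step 4 state; never stabilizes
  -> state at step 30: (30-4) mod 2 = 0, same as step 4 -> [6 9 7 7]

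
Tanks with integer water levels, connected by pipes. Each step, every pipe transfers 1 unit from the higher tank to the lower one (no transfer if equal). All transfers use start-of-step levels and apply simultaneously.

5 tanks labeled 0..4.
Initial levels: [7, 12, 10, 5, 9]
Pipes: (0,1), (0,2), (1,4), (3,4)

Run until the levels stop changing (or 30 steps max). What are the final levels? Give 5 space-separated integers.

Step 1: flows [1->0,2->0,1->4,4->3] -> levels [9 10 9 6 9]
Step 2: flows [1->0,0=2,1->4,4->3] -> levels [10 8 9 7 9]
Step 3: flows [0->1,0->2,4->1,4->3] -> levels [8 10 10 8 7]
Step 4: flows [1->0,2->0,1->4,3->4] -> levels [10 8 9 7 9]
  -> period-2 cycle: step 4 state = step 2 state; never stabilizes
  -> state at step 30: (30-2) mod 2 = 0, same as step 2 -> [10 8 9 7 9]

Answer: 10 8 9 7 9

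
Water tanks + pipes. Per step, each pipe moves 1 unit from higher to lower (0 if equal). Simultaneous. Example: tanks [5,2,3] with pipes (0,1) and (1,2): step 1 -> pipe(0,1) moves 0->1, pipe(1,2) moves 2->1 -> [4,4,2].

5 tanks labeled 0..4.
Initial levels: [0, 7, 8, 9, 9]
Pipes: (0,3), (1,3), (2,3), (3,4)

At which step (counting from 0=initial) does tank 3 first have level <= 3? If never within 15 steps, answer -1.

Step 1: flows [3->0,3->1,3->2,3=4] -> levels [1 8 9 6 9]
Step 2: flows [3->0,1->3,2->3,4->3] -> levels [2 7 8 8 8]
Step 3: flows [3->0,3->1,2=3,3=4] -> levels [3 8 8 6 8]
Step 4: flows [3->0,1->3,2->3,4->3] -> levels [4 7 7 8 7]
Step 5: flows [3->0,3->1,3->2,3->4] -> levels [5 8 8 4 8]
Step 6: flows [0->3,1->3,2->3,4->3] -> levels [4 7 7 8 7]
  -> period-2 cycle (repeats step 4); tank 3 never drops to <=3
Tank 3 never reaches <=3 within 15 steps

Answer: -1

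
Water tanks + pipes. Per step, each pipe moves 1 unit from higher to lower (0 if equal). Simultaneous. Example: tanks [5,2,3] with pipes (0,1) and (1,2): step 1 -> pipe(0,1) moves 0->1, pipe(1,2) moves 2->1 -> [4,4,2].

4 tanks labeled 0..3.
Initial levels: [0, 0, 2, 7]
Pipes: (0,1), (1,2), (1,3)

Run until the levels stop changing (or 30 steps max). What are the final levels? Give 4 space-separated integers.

Step 1: flows [0=1,2->1,3->1] -> levels [0 2 1 6]
Step 2: flows [1->0,1->2,3->1] -> levels [1 1 2 5]
Step 3: flows [0=1,2->1,3->1] -> levels [1 3 1 4]
Step 4: flows [1->0,1->2,3->1] -> levels [2 2 2 3]
Step 5: flows [0=1,1=2,3->1] -> levels [2 3 2 2]
Step 6: flows [1->0,1->2,1->3] -> levels [3 0 3 3]
Step 7: flows [0->1,2->1,3->1] -> levels [2 3 2 2]
  -> period-2 cycle: step 7 state = step 5 state; never stabilizes
  -> state at step 30: (30-5) mod 2 = 1, same as step 6 -> [3 0 3 3]

Answer: 3 0 3 3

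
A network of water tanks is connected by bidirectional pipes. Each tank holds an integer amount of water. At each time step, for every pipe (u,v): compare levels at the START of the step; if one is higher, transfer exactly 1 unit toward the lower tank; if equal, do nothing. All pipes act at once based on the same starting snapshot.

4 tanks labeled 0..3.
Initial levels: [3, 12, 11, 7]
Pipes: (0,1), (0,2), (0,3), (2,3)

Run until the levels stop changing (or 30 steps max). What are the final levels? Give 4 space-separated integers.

Step 1: flows [1->0,2->0,3->0,2->3] -> levels [6 11 9 7]
Step 2: flows [1->0,2->0,3->0,2->3] -> levels [9 10 7 7]
Step 3: flows [1->0,0->2,0->3,2=3] -> levels [8 9 8 8]
Step 4: flows [1->0,0=2,0=3,2=3] -> levels [9 8 8 8]
Step 5: flows [0->1,0->2,0->3,2=3] -> levels [6 9 9 9]
Step 6: flows [1->0,2->0,3->0,2=3] -> levels [9 8 8 8]
  -> period-2 cycle: step 6 state = step 4 state; never stabilizes
  -> state at step 30: (30-4) mod 2 = 0, same as step 4 -> [9 8 8 8]

Answer: 9 8 8 8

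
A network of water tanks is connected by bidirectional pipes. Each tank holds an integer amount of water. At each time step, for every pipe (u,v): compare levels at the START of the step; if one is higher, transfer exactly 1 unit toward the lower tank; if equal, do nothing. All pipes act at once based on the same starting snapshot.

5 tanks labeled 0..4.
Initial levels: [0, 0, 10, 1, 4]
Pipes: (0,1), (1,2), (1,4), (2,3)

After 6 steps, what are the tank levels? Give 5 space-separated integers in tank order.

Step 1: flows [0=1,2->1,4->1,2->3] -> levels [0 2 8 2 3]
Step 2: flows [1->0,2->1,4->1,2->3] -> levels [1 3 6 3 2]
Step 3: flows [1->0,2->1,1->4,2->3] -> levels [2 2 4 4 3]
Step 4: flows [0=1,2->1,4->1,2=3] -> levels [2 4 3 4 2]
Step 5: flows [1->0,1->2,1->4,3->2] -> levels [3 1 5 3 3]
Step 6: flows [0->1,2->1,4->1,2->3] -> levels [2 4 3 4 2]

Answer: 2 4 3 4 2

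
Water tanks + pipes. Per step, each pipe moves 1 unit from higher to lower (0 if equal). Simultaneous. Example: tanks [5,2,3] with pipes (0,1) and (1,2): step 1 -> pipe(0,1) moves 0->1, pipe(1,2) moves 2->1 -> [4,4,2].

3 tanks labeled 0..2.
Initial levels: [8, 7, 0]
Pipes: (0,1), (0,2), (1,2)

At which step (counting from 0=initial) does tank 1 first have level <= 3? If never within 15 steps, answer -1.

Answer: -1

Derivation:
Step 1: flows [0->1,0->2,1->2] -> levels [6 7 2]
Step 2: flows [1->0,0->2,1->2] -> levels [6 5 4]
Step 3: flows [0->1,0->2,1->2] -> levels [4 5 6]
Step 4: flows [1->0,2->0,2->1] -> levels [6 5 4]
  -> period-2 cycle (repeats step 2); tank 1 never drops to <=3
Tank 1 never reaches <=3 within 15 steps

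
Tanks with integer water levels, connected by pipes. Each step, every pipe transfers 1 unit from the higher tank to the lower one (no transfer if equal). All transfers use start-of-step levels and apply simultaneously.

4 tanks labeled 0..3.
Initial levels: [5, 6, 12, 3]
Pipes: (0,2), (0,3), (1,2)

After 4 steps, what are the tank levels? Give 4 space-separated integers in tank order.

Answer: 6 7 7 6

Derivation:
Step 1: flows [2->0,0->3,2->1] -> levels [5 7 10 4]
Step 2: flows [2->0,0->3,2->1] -> levels [5 8 8 5]
Step 3: flows [2->0,0=3,1=2] -> levels [6 8 7 5]
Step 4: flows [2->0,0->3,1->2] -> levels [6 7 7 6]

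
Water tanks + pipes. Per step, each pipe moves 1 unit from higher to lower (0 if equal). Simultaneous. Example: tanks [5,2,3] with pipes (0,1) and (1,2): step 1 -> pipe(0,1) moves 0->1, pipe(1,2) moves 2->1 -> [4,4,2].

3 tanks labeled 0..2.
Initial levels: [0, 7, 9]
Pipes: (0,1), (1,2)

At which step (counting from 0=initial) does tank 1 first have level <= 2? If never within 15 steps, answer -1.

Answer: -1

Derivation:
Step 1: flows [1->0,2->1] -> levels [1 7 8]
Step 2: flows [1->0,2->1] -> levels [2 7 7]
Step 3: flows [1->0,1=2] -> levels [3 6 7]
Step 4: flows [1->0,2->1] -> levels [4 6 6]
Step 5: flows [1->0,1=2] -> levels [5 5 6]
Step 6: flows [0=1,2->1] -> levels [5 6 5]
Step 7: flows [1->0,1->2] -> levels [6 4 6]
Step 8: flows [0->1,2->1] -> levels [5 6 5]
  -> period-2 cycle (repeats step 6); tank 1 never drops to <=2
Tank 1 never reaches <=2 within 15 steps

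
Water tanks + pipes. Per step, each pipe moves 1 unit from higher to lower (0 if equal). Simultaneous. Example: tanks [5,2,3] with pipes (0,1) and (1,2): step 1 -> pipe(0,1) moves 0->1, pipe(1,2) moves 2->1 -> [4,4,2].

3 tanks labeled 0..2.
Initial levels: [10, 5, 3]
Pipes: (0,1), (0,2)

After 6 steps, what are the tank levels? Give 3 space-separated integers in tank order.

Step 1: flows [0->1,0->2] -> levels [8 6 4]
Step 2: flows [0->1,0->2] -> levels [6 7 5]
Step 3: flows [1->0,0->2] -> levels [6 6 6]
Step 4: flows [0=1,0=2] -> levels [6 6 6]
  -> stable; steps 5..6 unchanged -> [6 6 6]

Answer: 6 6 6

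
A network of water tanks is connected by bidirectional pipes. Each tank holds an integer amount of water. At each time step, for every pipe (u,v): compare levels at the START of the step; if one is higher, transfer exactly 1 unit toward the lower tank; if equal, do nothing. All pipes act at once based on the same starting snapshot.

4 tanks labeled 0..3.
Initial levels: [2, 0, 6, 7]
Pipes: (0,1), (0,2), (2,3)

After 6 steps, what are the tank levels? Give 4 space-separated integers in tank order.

Step 1: flows [0->1,2->0,3->2] -> levels [2 1 6 6]
Step 2: flows [0->1,2->0,2=3] -> levels [2 2 5 6]
Step 3: flows [0=1,2->0,3->2] -> levels [3 2 5 5]
Step 4: flows [0->1,2->0,2=3] -> levels [3 3 4 5]
Step 5: flows [0=1,2->0,3->2] -> levels [4 3 4 4]
Step 6: flows [0->1,0=2,2=3] -> levels [3 4 4 4]

Answer: 3 4 4 4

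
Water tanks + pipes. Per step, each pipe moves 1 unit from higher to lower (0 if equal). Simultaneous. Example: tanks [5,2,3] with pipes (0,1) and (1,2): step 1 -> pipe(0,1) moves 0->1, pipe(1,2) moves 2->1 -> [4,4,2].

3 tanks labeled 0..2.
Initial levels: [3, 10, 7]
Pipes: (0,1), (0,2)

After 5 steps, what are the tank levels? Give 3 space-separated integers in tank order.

Answer: 8 6 6

Derivation:
Step 1: flows [1->0,2->0] -> levels [5 9 6]
Step 2: flows [1->0,2->0] -> levels [7 8 5]
Step 3: flows [1->0,0->2] -> levels [7 7 6]
Step 4: flows [0=1,0->2] -> levels [6 7 7]
Step 5: flows [1->0,2->0] -> levels [8 6 6]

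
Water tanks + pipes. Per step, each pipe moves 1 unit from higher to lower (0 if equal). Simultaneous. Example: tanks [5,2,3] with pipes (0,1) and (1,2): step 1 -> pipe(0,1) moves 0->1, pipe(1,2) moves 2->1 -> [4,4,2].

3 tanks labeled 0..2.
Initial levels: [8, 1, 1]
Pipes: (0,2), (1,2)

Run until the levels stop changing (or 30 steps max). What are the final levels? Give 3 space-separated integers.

Step 1: flows [0->2,1=2] -> levels [7 1 2]
Step 2: flows [0->2,2->1] -> levels [6 2 2]
Step 3: flows [0->2,1=2] -> levels [5 2 3]
Step 4: flows [0->2,2->1] -> levels [4 3 3]
Step 5: flows [0->2,1=2] -> levels [3 3 4]
Step 6: flows [2->0,2->1] -> levels [4 4 2]
Step 7: flows [0->2,1->2] -> levels [3 3 4]
  -> period-2 cycle: step 7 state = step 5 state; never stabilizes
  -> state at step 30: (30-5) mod 2 = 1, same as step 6 -> [4 4 2]

Answer: 4 4 2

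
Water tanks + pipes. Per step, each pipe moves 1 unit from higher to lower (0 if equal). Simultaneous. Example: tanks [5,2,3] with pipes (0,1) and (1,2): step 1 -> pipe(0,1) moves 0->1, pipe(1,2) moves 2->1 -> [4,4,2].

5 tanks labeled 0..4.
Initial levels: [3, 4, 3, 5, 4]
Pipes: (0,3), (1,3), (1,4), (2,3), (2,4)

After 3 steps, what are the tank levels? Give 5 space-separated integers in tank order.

Answer: 4 5 5 2 3

Derivation:
Step 1: flows [3->0,3->1,1=4,3->2,4->2] -> levels [4 5 5 2 3]
Step 2: flows [0->3,1->3,1->4,2->3,2->4] -> levels [3 3 3 5 5]
Step 3: flows [3->0,3->1,4->1,3->2,4->2] -> levels [4 5 5 2 3]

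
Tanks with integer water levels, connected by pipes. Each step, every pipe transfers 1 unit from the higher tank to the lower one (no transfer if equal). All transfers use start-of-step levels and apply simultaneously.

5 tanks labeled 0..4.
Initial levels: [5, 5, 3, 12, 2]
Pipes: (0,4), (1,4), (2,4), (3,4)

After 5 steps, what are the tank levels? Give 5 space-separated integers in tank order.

Step 1: flows [0->4,1->4,2->4,3->4] -> levels [4 4 2 11 6]
Step 2: flows [4->0,4->1,4->2,3->4] -> levels [5 5 3 10 4]
Step 3: flows [0->4,1->4,4->2,3->4] -> levels [4 4 4 9 6]
Step 4: flows [4->0,4->1,4->2,3->4] -> levels [5 5 5 8 4]
Step 5: flows [0->4,1->4,2->4,3->4] -> levels [4 4 4 7 8]

Answer: 4 4 4 7 8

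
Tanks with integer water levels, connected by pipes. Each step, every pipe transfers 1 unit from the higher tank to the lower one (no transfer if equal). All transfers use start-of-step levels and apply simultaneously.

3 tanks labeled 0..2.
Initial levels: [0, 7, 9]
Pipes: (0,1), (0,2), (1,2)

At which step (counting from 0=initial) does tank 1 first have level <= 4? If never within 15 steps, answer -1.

Answer: -1

Derivation:
Step 1: flows [1->0,2->0,2->1] -> levels [2 7 7]
Step 2: flows [1->0,2->0,1=2] -> levels [4 6 6]
Step 3: flows [1->0,2->0,1=2] -> levels [6 5 5]
Step 4: flows [0->1,0->2,1=2] -> levels [4 6 6]
  -> period-2 cycle (repeats step 2); tank 1 never drops to <=4
Tank 1 never reaches <=4 within 15 steps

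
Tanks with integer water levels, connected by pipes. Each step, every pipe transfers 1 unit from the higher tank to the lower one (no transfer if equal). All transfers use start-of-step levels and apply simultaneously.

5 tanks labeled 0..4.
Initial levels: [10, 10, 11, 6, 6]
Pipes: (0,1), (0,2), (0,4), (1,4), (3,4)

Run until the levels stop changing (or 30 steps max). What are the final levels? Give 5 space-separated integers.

Answer: 7 9 10 7 10

Derivation:
Step 1: flows [0=1,2->0,0->4,1->4,3=4] -> levels [10 9 10 6 8]
Step 2: flows [0->1,0=2,0->4,1->4,4->3] -> levels [8 9 10 7 9]
Step 3: flows [1->0,2->0,4->0,1=4,4->3] -> levels [11 8 9 8 7]
Step 4: flows [0->1,0->2,0->4,1->4,3->4] -> levels [8 8 10 7 10]
Step 5: flows [0=1,2->0,4->0,4->1,4->3] -> levels [10 9 9 8 7]
Step 6: flows [0->1,0->2,0->4,1->4,3->4] -> levels [7 9 10 7 10]
Step 7: flows [1->0,2->0,4->0,4->1,4->3] -> levels [10 9 9 8 7]
  -> period-2 cycle: step 7 state = step 5 state; never stabilizes
  -> state at step 30: (30-5) mod 2 = 1, same as step 6 -> [7 9 10 7 10]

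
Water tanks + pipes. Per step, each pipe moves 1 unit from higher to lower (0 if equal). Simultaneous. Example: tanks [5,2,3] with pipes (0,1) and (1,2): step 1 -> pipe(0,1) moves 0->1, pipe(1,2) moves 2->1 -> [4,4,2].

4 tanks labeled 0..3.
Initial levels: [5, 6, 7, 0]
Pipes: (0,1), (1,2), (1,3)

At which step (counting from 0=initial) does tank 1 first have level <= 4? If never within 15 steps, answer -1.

Answer: 3

Derivation:
Step 1: flows [1->0,2->1,1->3] -> levels [6 5 6 1]
Step 2: flows [0->1,2->1,1->3] -> levels [5 6 5 2]
Step 3: flows [1->0,1->2,1->3] -> levels [6 3 6 3]
Tank 1 first reaches <=4 at step 3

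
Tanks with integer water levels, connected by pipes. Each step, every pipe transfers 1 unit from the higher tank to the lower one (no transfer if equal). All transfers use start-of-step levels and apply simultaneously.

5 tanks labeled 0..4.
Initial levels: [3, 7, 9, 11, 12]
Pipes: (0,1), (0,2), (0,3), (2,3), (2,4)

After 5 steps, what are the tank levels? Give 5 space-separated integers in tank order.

Step 1: flows [1->0,2->0,3->0,3->2,4->2] -> levels [6 6 10 9 11]
Step 2: flows [0=1,2->0,3->0,2->3,4->2] -> levels [8 6 9 9 10]
Step 3: flows [0->1,2->0,3->0,2=3,4->2] -> levels [9 7 9 8 9]
Step 4: flows [0->1,0=2,0->3,2->3,2=4] -> levels [7 8 8 10 9]
Step 5: flows [1->0,2->0,3->0,3->2,4->2] -> levels [10 7 9 8 8]

Answer: 10 7 9 8 8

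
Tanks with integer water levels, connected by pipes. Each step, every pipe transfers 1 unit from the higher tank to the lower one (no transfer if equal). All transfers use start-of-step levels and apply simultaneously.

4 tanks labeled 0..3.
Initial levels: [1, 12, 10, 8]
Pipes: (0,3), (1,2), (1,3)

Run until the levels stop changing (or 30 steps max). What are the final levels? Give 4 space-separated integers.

Answer: 8 9 8 6

Derivation:
Step 1: flows [3->0,1->2,1->3] -> levels [2 10 11 8]
Step 2: flows [3->0,2->1,1->3] -> levels [3 10 10 8]
Step 3: flows [3->0,1=2,1->3] -> levels [4 9 10 8]
Step 4: flows [3->0,2->1,1->3] -> levels [5 9 9 8]
Step 5: flows [3->0,1=2,1->3] -> levels [6 8 9 8]
Step 6: flows [3->0,2->1,1=3] -> levels [7 9 8 7]
Step 7: flows [0=3,1->2,1->3] -> levels [7 7 9 8]
Step 8: flows [3->0,2->1,3->1] -> levels [8 9 8 6]
Step 9: flows [0->3,1->2,1->3] -> levels [7 7 9 8]
  -> period-2 cycle: step 9 state = step 7 state; never stabilizes
  -> state at step 30: (30-7) mod 2 = 1, same as step 8 -> [8 9 8 6]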